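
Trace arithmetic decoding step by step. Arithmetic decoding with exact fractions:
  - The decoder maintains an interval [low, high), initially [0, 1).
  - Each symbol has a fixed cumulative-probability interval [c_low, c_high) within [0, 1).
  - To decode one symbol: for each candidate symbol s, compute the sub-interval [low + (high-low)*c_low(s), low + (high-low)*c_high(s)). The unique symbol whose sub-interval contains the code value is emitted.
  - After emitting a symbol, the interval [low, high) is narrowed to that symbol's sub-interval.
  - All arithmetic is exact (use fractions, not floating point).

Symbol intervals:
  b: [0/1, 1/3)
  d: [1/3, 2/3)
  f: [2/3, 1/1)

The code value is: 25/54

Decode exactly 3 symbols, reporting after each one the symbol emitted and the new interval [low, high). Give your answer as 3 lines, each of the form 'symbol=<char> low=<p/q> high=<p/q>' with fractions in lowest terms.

Step 1: interval [0/1, 1/1), width = 1/1 - 0/1 = 1/1
  'b': [0/1 + 1/1*0/1, 0/1 + 1/1*1/3) = [0/1, 1/3)
  'd': [0/1 + 1/1*1/3, 0/1 + 1/1*2/3) = [1/3, 2/3) <- contains code 25/54
  'f': [0/1 + 1/1*2/3, 0/1 + 1/1*1/1) = [2/3, 1/1)
  emit 'd', narrow to [1/3, 2/3)
Step 2: interval [1/3, 2/3), width = 2/3 - 1/3 = 1/3
  'b': [1/3 + 1/3*0/1, 1/3 + 1/3*1/3) = [1/3, 4/9)
  'd': [1/3 + 1/3*1/3, 1/3 + 1/3*2/3) = [4/9, 5/9) <- contains code 25/54
  'f': [1/3 + 1/3*2/3, 1/3 + 1/3*1/1) = [5/9, 2/3)
  emit 'd', narrow to [4/9, 5/9)
Step 3: interval [4/9, 5/9), width = 5/9 - 4/9 = 1/9
  'b': [4/9 + 1/9*0/1, 4/9 + 1/9*1/3) = [4/9, 13/27) <- contains code 25/54
  'd': [4/9 + 1/9*1/3, 4/9 + 1/9*2/3) = [13/27, 14/27)
  'f': [4/9 + 1/9*2/3, 4/9 + 1/9*1/1) = [14/27, 5/9)
  emit 'b', narrow to [4/9, 13/27)

Answer: symbol=d low=1/3 high=2/3
symbol=d low=4/9 high=5/9
symbol=b low=4/9 high=13/27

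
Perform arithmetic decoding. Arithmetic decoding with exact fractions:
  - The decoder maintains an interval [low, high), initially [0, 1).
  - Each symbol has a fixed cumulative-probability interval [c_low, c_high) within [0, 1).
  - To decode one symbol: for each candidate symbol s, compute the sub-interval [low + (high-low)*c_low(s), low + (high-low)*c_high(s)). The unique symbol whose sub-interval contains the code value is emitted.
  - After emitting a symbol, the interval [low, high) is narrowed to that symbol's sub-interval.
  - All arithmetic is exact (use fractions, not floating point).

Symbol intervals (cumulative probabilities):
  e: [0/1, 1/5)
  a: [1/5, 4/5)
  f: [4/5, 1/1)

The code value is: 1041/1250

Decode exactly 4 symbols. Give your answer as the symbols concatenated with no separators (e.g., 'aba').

Step 1: interval [0/1, 1/1), width = 1/1 - 0/1 = 1/1
  'e': [0/1 + 1/1*0/1, 0/1 + 1/1*1/5) = [0/1, 1/5)
  'a': [0/1 + 1/1*1/5, 0/1 + 1/1*4/5) = [1/5, 4/5)
  'f': [0/1 + 1/1*4/5, 0/1 + 1/1*1/1) = [4/5, 1/1) <- contains code 1041/1250
  emit 'f', narrow to [4/5, 1/1)
Step 2: interval [4/5, 1/1), width = 1/1 - 4/5 = 1/5
  'e': [4/5 + 1/5*0/1, 4/5 + 1/5*1/5) = [4/5, 21/25) <- contains code 1041/1250
  'a': [4/5 + 1/5*1/5, 4/5 + 1/5*4/5) = [21/25, 24/25)
  'f': [4/5 + 1/5*4/5, 4/5 + 1/5*1/1) = [24/25, 1/1)
  emit 'e', narrow to [4/5, 21/25)
Step 3: interval [4/5, 21/25), width = 21/25 - 4/5 = 1/25
  'e': [4/5 + 1/25*0/1, 4/5 + 1/25*1/5) = [4/5, 101/125)
  'a': [4/5 + 1/25*1/5, 4/5 + 1/25*4/5) = [101/125, 104/125)
  'f': [4/5 + 1/25*4/5, 4/5 + 1/25*1/1) = [104/125, 21/25) <- contains code 1041/1250
  emit 'f', narrow to [104/125, 21/25)
Step 4: interval [104/125, 21/25), width = 21/25 - 104/125 = 1/125
  'e': [104/125 + 1/125*0/1, 104/125 + 1/125*1/5) = [104/125, 521/625) <- contains code 1041/1250
  'a': [104/125 + 1/125*1/5, 104/125 + 1/125*4/5) = [521/625, 524/625)
  'f': [104/125 + 1/125*4/5, 104/125 + 1/125*1/1) = [524/625, 21/25)
  emit 'e', narrow to [104/125, 521/625)

Answer: fefe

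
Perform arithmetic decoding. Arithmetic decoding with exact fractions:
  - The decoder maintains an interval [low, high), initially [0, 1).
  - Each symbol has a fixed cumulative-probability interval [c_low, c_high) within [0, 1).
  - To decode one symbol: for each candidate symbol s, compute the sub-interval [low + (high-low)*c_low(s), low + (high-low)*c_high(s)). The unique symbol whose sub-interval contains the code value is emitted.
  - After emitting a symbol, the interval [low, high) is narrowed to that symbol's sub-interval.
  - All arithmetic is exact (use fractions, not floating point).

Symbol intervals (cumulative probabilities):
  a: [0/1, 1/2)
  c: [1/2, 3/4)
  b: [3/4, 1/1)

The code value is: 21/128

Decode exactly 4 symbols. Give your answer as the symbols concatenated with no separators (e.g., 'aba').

Step 1: interval [0/1, 1/1), width = 1/1 - 0/1 = 1/1
  'a': [0/1 + 1/1*0/1, 0/1 + 1/1*1/2) = [0/1, 1/2) <- contains code 21/128
  'c': [0/1 + 1/1*1/2, 0/1 + 1/1*3/4) = [1/2, 3/4)
  'b': [0/1 + 1/1*3/4, 0/1 + 1/1*1/1) = [3/4, 1/1)
  emit 'a', narrow to [0/1, 1/2)
Step 2: interval [0/1, 1/2), width = 1/2 - 0/1 = 1/2
  'a': [0/1 + 1/2*0/1, 0/1 + 1/2*1/2) = [0/1, 1/4) <- contains code 21/128
  'c': [0/1 + 1/2*1/2, 0/1 + 1/2*3/4) = [1/4, 3/8)
  'b': [0/1 + 1/2*3/4, 0/1 + 1/2*1/1) = [3/8, 1/2)
  emit 'a', narrow to [0/1, 1/4)
Step 3: interval [0/1, 1/4), width = 1/4 - 0/1 = 1/4
  'a': [0/1 + 1/4*0/1, 0/1 + 1/4*1/2) = [0/1, 1/8)
  'c': [0/1 + 1/4*1/2, 0/1 + 1/4*3/4) = [1/8, 3/16) <- contains code 21/128
  'b': [0/1 + 1/4*3/4, 0/1 + 1/4*1/1) = [3/16, 1/4)
  emit 'c', narrow to [1/8, 3/16)
Step 4: interval [1/8, 3/16), width = 3/16 - 1/8 = 1/16
  'a': [1/8 + 1/16*0/1, 1/8 + 1/16*1/2) = [1/8, 5/32)
  'c': [1/8 + 1/16*1/2, 1/8 + 1/16*3/4) = [5/32, 11/64) <- contains code 21/128
  'b': [1/8 + 1/16*3/4, 1/8 + 1/16*1/1) = [11/64, 3/16)
  emit 'c', narrow to [5/32, 11/64)

Answer: aacc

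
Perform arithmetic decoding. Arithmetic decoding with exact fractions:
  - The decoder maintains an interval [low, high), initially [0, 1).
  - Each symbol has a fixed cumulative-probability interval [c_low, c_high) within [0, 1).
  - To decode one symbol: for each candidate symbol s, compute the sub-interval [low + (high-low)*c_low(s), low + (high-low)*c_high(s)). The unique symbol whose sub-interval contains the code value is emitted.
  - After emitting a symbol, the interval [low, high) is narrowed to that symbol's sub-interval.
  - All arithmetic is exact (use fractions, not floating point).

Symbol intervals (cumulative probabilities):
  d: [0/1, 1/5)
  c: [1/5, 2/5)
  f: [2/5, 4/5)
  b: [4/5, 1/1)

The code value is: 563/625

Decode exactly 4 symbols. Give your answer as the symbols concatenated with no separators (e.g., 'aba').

Step 1: interval [0/1, 1/1), width = 1/1 - 0/1 = 1/1
  'd': [0/1 + 1/1*0/1, 0/1 + 1/1*1/5) = [0/1, 1/5)
  'c': [0/1 + 1/1*1/5, 0/1 + 1/1*2/5) = [1/5, 2/5)
  'f': [0/1 + 1/1*2/5, 0/1 + 1/1*4/5) = [2/5, 4/5)
  'b': [0/1 + 1/1*4/5, 0/1 + 1/1*1/1) = [4/5, 1/1) <- contains code 563/625
  emit 'b', narrow to [4/5, 1/1)
Step 2: interval [4/5, 1/1), width = 1/1 - 4/5 = 1/5
  'd': [4/5 + 1/5*0/1, 4/5 + 1/5*1/5) = [4/5, 21/25)
  'c': [4/5 + 1/5*1/5, 4/5 + 1/5*2/5) = [21/25, 22/25)
  'f': [4/5 + 1/5*2/5, 4/5 + 1/5*4/5) = [22/25, 24/25) <- contains code 563/625
  'b': [4/5 + 1/5*4/5, 4/5 + 1/5*1/1) = [24/25, 1/1)
  emit 'f', narrow to [22/25, 24/25)
Step 3: interval [22/25, 24/25), width = 24/25 - 22/25 = 2/25
  'd': [22/25 + 2/25*0/1, 22/25 + 2/25*1/5) = [22/25, 112/125)
  'c': [22/25 + 2/25*1/5, 22/25 + 2/25*2/5) = [112/125, 114/125) <- contains code 563/625
  'f': [22/25 + 2/25*2/5, 22/25 + 2/25*4/5) = [114/125, 118/125)
  'b': [22/25 + 2/25*4/5, 22/25 + 2/25*1/1) = [118/125, 24/25)
  emit 'c', narrow to [112/125, 114/125)
Step 4: interval [112/125, 114/125), width = 114/125 - 112/125 = 2/125
  'd': [112/125 + 2/125*0/1, 112/125 + 2/125*1/5) = [112/125, 562/625)
  'c': [112/125 + 2/125*1/5, 112/125 + 2/125*2/5) = [562/625, 564/625) <- contains code 563/625
  'f': [112/125 + 2/125*2/5, 112/125 + 2/125*4/5) = [564/625, 568/625)
  'b': [112/125 + 2/125*4/5, 112/125 + 2/125*1/1) = [568/625, 114/125)
  emit 'c', narrow to [562/625, 564/625)

Answer: bfcc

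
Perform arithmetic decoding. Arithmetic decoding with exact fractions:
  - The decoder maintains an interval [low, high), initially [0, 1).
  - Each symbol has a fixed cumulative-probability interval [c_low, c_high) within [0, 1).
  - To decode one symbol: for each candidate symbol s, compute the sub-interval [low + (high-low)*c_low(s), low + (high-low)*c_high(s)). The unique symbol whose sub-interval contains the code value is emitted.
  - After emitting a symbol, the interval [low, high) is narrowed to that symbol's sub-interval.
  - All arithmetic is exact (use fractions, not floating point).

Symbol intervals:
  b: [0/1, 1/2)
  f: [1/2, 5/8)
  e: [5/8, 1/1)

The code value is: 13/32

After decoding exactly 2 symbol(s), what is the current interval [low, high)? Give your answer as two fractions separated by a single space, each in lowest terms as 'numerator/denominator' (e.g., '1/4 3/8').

Step 1: interval [0/1, 1/1), width = 1/1 - 0/1 = 1/1
  'b': [0/1 + 1/1*0/1, 0/1 + 1/1*1/2) = [0/1, 1/2) <- contains code 13/32
  'f': [0/1 + 1/1*1/2, 0/1 + 1/1*5/8) = [1/2, 5/8)
  'e': [0/1 + 1/1*5/8, 0/1 + 1/1*1/1) = [5/8, 1/1)
  emit 'b', narrow to [0/1, 1/2)
Step 2: interval [0/1, 1/2), width = 1/2 - 0/1 = 1/2
  'b': [0/1 + 1/2*0/1, 0/1 + 1/2*1/2) = [0/1, 1/4)
  'f': [0/1 + 1/2*1/2, 0/1 + 1/2*5/8) = [1/4, 5/16)
  'e': [0/1 + 1/2*5/8, 0/1 + 1/2*1/1) = [5/16, 1/2) <- contains code 13/32
  emit 'e', narrow to [5/16, 1/2)

Answer: 5/16 1/2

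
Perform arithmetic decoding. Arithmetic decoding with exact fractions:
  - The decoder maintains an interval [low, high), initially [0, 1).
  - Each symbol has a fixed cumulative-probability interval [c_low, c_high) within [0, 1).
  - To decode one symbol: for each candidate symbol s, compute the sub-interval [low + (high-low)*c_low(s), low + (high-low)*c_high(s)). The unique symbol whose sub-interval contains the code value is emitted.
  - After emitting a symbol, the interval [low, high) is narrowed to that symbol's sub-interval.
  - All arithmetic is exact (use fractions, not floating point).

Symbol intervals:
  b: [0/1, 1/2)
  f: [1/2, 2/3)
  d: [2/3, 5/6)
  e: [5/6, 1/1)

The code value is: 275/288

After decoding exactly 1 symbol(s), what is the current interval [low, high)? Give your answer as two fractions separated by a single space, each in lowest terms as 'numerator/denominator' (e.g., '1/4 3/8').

Step 1: interval [0/1, 1/1), width = 1/1 - 0/1 = 1/1
  'b': [0/1 + 1/1*0/1, 0/1 + 1/1*1/2) = [0/1, 1/2)
  'f': [0/1 + 1/1*1/2, 0/1 + 1/1*2/3) = [1/2, 2/3)
  'd': [0/1 + 1/1*2/3, 0/1 + 1/1*5/6) = [2/3, 5/6)
  'e': [0/1 + 1/1*5/6, 0/1 + 1/1*1/1) = [5/6, 1/1) <- contains code 275/288
  emit 'e', narrow to [5/6, 1/1)

Answer: 5/6 1/1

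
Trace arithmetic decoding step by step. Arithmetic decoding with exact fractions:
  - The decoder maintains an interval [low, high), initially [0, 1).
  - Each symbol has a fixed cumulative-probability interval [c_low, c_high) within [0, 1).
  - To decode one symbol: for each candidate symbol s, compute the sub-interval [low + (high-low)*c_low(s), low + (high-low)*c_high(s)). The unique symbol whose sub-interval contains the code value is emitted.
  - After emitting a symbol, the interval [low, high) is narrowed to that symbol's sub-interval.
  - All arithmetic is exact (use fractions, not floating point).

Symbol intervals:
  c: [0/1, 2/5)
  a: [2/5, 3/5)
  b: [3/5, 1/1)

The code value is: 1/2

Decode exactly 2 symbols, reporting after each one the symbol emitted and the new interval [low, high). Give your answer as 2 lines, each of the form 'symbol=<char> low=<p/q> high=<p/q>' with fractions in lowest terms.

Step 1: interval [0/1, 1/1), width = 1/1 - 0/1 = 1/1
  'c': [0/1 + 1/1*0/1, 0/1 + 1/1*2/5) = [0/1, 2/5)
  'a': [0/1 + 1/1*2/5, 0/1 + 1/1*3/5) = [2/5, 3/5) <- contains code 1/2
  'b': [0/1 + 1/1*3/5, 0/1 + 1/1*1/1) = [3/5, 1/1)
  emit 'a', narrow to [2/5, 3/5)
Step 2: interval [2/5, 3/5), width = 3/5 - 2/5 = 1/5
  'c': [2/5 + 1/5*0/1, 2/5 + 1/5*2/5) = [2/5, 12/25)
  'a': [2/5 + 1/5*2/5, 2/5 + 1/5*3/5) = [12/25, 13/25) <- contains code 1/2
  'b': [2/5 + 1/5*3/5, 2/5 + 1/5*1/1) = [13/25, 3/5)
  emit 'a', narrow to [12/25, 13/25)

Answer: symbol=a low=2/5 high=3/5
symbol=a low=12/25 high=13/25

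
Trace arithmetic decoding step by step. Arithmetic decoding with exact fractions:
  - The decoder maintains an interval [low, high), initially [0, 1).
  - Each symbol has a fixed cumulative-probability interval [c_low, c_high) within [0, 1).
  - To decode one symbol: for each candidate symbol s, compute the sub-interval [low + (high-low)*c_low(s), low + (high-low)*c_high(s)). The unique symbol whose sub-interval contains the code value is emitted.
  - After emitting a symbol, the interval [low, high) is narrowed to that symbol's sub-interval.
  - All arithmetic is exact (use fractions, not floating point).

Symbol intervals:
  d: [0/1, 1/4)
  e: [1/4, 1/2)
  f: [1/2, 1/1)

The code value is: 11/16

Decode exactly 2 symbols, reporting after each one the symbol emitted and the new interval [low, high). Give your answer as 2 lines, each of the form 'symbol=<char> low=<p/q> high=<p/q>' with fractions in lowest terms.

Answer: symbol=f low=1/2 high=1/1
symbol=e low=5/8 high=3/4

Derivation:
Step 1: interval [0/1, 1/1), width = 1/1 - 0/1 = 1/1
  'd': [0/1 + 1/1*0/1, 0/1 + 1/1*1/4) = [0/1, 1/4)
  'e': [0/1 + 1/1*1/4, 0/1 + 1/1*1/2) = [1/4, 1/2)
  'f': [0/1 + 1/1*1/2, 0/1 + 1/1*1/1) = [1/2, 1/1) <- contains code 11/16
  emit 'f', narrow to [1/2, 1/1)
Step 2: interval [1/2, 1/1), width = 1/1 - 1/2 = 1/2
  'd': [1/2 + 1/2*0/1, 1/2 + 1/2*1/4) = [1/2, 5/8)
  'e': [1/2 + 1/2*1/4, 1/2 + 1/2*1/2) = [5/8, 3/4) <- contains code 11/16
  'f': [1/2 + 1/2*1/2, 1/2 + 1/2*1/1) = [3/4, 1/1)
  emit 'e', narrow to [5/8, 3/4)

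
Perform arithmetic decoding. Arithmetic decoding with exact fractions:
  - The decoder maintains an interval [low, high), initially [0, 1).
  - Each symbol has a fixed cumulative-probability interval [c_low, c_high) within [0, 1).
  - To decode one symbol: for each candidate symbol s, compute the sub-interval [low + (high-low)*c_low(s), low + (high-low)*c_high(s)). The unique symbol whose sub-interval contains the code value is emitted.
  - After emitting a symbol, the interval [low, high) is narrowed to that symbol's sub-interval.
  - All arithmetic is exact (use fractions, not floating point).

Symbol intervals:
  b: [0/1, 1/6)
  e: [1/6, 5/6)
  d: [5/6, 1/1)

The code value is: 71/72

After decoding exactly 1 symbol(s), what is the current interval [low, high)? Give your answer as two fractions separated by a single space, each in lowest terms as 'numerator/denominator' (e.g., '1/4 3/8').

Answer: 5/6 1/1

Derivation:
Step 1: interval [0/1, 1/1), width = 1/1 - 0/1 = 1/1
  'b': [0/1 + 1/1*0/1, 0/1 + 1/1*1/6) = [0/1, 1/6)
  'e': [0/1 + 1/1*1/6, 0/1 + 1/1*5/6) = [1/6, 5/6)
  'd': [0/1 + 1/1*5/6, 0/1 + 1/1*1/1) = [5/6, 1/1) <- contains code 71/72
  emit 'd', narrow to [5/6, 1/1)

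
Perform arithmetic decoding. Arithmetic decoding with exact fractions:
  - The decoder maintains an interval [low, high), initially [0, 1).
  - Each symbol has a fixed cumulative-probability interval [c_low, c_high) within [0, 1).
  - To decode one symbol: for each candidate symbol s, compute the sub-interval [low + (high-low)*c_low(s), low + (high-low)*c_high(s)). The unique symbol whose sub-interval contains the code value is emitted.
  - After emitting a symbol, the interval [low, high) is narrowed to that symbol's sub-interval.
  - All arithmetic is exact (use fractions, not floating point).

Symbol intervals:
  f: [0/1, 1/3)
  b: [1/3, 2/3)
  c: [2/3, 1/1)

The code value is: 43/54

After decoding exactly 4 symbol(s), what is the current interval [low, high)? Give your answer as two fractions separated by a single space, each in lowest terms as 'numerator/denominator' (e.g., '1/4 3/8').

Step 1: interval [0/1, 1/1), width = 1/1 - 0/1 = 1/1
  'f': [0/1 + 1/1*0/1, 0/1 + 1/1*1/3) = [0/1, 1/3)
  'b': [0/1 + 1/1*1/3, 0/1 + 1/1*2/3) = [1/3, 2/3)
  'c': [0/1 + 1/1*2/3, 0/1 + 1/1*1/1) = [2/3, 1/1) <- contains code 43/54
  emit 'c', narrow to [2/3, 1/1)
Step 2: interval [2/3, 1/1), width = 1/1 - 2/3 = 1/3
  'f': [2/3 + 1/3*0/1, 2/3 + 1/3*1/3) = [2/3, 7/9)
  'b': [2/3 + 1/3*1/3, 2/3 + 1/3*2/3) = [7/9, 8/9) <- contains code 43/54
  'c': [2/3 + 1/3*2/3, 2/3 + 1/3*1/1) = [8/9, 1/1)
  emit 'b', narrow to [7/9, 8/9)
Step 3: interval [7/9, 8/9), width = 8/9 - 7/9 = 1/9
  'f': [7/9 + 1/9*0/1, 7/9 + 1/9*1/3) = [7/9, 22/27) <- contains code 43/54
  'b': [7/9 + 1/9*1/3, 7/9 + 1/9*2/3) = [22/27, 23/27)
  'c': [7/9 + 1/9*2/3, 7/9 + 1/9*1/1) = [23/27, 8/9)
  emit 'f', narrow to [7/9, 22/27)
Step 4: interval [7/9, 22/27), width = 22/27 - 7/9 = 1/27
  'f': [7/9 + 1/27*0/1, 7/9 + 1/27*1/3) = [7/9, 64/81)
  'b': [7/9 + 1/27*1/3, 7/9 + 1/27*2/3) = [64/81, 65/81) <- contains code 43/54
  'c': [7/9 + 1/27*2/3, 7/9 + 1/27*1/1) = [65/81, 22/27)
  emit 'b', narrow to [64/81, 65/81)

Answer: 64/81 65/81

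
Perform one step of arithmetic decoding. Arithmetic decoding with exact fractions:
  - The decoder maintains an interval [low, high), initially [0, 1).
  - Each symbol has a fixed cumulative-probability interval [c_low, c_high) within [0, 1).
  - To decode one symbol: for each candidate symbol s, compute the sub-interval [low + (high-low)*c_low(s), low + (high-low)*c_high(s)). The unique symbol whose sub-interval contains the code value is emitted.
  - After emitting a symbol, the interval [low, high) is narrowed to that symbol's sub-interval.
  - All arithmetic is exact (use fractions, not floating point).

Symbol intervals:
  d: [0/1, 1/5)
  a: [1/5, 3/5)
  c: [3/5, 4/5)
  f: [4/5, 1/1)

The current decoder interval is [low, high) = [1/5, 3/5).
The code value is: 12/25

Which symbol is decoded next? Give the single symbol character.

Answer: c

Derivation:
Interval width = high − low = 3/5 − 1/5 = 2/5
Scaled code = (code − low) / width = (12/25 − 1/5) / 2/5 = 7/10
  d: [0/1, 1/5) 
  a: [1/5, 3/5) 
  c: [3/5, 4/5) ← scaled code falls here ✓
  f: [4/5, 1/1) 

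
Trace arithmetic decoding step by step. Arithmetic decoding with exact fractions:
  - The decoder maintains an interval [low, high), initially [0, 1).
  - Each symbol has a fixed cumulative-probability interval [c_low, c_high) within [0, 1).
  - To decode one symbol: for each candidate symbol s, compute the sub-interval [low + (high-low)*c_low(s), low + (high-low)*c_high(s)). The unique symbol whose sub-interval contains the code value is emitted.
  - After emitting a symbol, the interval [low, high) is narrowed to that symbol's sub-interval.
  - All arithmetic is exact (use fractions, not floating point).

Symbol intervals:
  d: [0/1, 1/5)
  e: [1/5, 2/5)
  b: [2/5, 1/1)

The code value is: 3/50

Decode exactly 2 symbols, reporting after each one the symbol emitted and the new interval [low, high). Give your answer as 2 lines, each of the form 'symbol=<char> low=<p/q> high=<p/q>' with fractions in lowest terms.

Answer: symbol=d low=0/1 high=1/5
symbol=e low=1/25 high=2/25

Derivation:
Step 1: interval [0/1, 1/1), width = 1/1 - 0/1 = 1/1
  'd': [0/1 + 1/1*0/1, 0/1 + 1/1*1/5) = [0/1, 1/5) <- contains code 3/50
  'e': [0/1 + 1/1*1/5, 0/1 + 1/1*2/5) = [1/5, 2/5)
  'b': [0/1 + 1/1*2/5, 0/1 + 1/1*1/1) = [2/5, 1/1)
  emit 'd', narrow to [0/1, 1/5)
Step 2: interval [0/1, 1/5), width = 1/5 - 0/1 = 1/5
  'd': [0/1 + 1/5*0/1, 0/1 + 1/5*1/5) = [0/1, 1/25)
  'e': [0/1 + 1/5*1/5, 0/1 + 1/5*2/5) = [1/25, 2/25) <- contains code 3/50
  'b': [0/1 + 1/5*2/5, 0/1 + 1/5*1/1) = [2/25, 1/5)
  emit 'e', narrow to [1/25, 2/25)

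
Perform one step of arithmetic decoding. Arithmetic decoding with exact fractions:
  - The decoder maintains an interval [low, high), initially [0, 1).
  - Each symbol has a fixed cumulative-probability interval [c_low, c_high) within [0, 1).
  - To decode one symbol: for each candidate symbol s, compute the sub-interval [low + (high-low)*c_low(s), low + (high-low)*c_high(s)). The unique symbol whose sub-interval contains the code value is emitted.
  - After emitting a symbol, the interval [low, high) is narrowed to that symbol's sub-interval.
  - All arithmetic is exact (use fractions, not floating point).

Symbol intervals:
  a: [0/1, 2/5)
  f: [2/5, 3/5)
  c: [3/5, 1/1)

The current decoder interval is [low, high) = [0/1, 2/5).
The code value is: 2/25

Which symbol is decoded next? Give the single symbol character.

Interval width = high − low = 2/5 − 0/1 = 2/5
Scaled code = (code − low) / width = (2/25 − 0/1) / 2/5 = 1/5
  a: [0/1, 2/5) ← scaled code falls here ✓
  f: [2/5, 3/5) 
  c: [3/5, 1/1) 

Answer: a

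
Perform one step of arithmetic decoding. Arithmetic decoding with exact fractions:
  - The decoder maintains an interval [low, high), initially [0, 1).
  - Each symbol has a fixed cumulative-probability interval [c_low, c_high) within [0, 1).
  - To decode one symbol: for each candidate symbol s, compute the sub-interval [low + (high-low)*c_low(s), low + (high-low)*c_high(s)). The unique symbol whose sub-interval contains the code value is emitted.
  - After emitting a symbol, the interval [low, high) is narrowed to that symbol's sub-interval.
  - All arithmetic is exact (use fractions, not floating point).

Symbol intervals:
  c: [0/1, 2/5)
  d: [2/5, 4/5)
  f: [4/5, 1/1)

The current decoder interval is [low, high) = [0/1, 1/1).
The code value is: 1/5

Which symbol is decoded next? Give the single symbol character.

Interval width = high − low = 1/1 − 0/1 = 1/1
Scaled code = (code − low) / width = (1/5 − 0/1) / 1/1 = 1/5
  c: [0/1, 2/5) ← scaled code falls here ✓
  d: [2/5, 4/5) 
  f: [4/5, 1/1) 

Answer: c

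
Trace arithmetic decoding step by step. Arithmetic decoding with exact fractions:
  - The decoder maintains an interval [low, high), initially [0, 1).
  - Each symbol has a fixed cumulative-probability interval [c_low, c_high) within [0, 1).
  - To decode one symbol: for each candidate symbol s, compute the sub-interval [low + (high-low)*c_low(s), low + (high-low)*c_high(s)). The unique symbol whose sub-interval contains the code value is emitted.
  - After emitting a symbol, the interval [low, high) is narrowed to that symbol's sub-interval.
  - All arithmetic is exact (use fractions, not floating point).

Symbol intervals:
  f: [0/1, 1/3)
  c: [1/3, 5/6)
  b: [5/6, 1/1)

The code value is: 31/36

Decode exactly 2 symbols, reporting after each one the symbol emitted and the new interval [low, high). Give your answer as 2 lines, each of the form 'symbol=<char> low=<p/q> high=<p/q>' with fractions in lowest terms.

Answer: symbol=b low=5/6 high=1/1
symbol=f low=5/6 high=8/9

Derivation:
Step 1: interval [0/1, 1/1), width = 1/1 - 0/1 = 1/1
  'f': [0/1 + 1/1*0/1, 0/1 + 1/1*1/3) = [0/1, 1/3)
  'c': [0/1 + 1/1*1/3, 0/1 + 1/1*5/6) = [1/3, 5/6)
  'b': [0/1 + 1/1*5/6, 0/1 + 1/1*1/1) = [5/6, 1/1) <- contains code 31/36
  emit 'b', narrow to [5/6, 1/1)
Step 2: interval [5/6, 1/1), width = 1/1 - 5/6 = 1/6
  'f': [5/6 + 1/6*0/1, 5/6 + 1/6*1/3) = [5/6, 8/9) <- contains code 31/36
  'c': [5/6 + 1/6*1/3, 5/6 + 1/6*5/6) = [8/9, 35/36)
  'b': [5/6 + 1/6*5/6, 5/6 + 1/6*1/1) = [35/36, 1/1)
  emit 'f', narrow to [5/6, 8/9)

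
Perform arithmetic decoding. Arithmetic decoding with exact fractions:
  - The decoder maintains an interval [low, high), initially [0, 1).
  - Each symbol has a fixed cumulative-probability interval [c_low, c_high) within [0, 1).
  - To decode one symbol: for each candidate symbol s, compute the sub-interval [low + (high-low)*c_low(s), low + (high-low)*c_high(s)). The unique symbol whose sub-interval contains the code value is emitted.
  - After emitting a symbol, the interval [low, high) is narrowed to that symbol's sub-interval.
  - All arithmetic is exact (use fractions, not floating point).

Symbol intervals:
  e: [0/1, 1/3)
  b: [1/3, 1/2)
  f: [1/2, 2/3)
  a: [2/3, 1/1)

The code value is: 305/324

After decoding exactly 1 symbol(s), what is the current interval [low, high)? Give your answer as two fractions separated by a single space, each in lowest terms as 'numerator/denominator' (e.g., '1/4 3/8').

Answer: 2/3 1/1

Derivation:
Step 1: interval [0/1, 1/1), width = 1/1 - 0/1 = 1/1
  'e': [0/1 + 1/1*0/1, 0/1 + 1/1*1/3) = [0/1, 1/3)
  'b': [0/1 + 1/1*1/3, 0/1 + 1/1*1/2) = [1/3, 1/2)
  'f': [0/1 + 1/1*1/2, 0/1 + 1/1*2/3) = [1/2, 2/3)
  'a': [0/1 + 1/1*2/3, 0/1 + 1/1*1/1) = [2/3, 1/1) <- contains code 305/324
  emit 'a', narrow to [2/3, 1/1)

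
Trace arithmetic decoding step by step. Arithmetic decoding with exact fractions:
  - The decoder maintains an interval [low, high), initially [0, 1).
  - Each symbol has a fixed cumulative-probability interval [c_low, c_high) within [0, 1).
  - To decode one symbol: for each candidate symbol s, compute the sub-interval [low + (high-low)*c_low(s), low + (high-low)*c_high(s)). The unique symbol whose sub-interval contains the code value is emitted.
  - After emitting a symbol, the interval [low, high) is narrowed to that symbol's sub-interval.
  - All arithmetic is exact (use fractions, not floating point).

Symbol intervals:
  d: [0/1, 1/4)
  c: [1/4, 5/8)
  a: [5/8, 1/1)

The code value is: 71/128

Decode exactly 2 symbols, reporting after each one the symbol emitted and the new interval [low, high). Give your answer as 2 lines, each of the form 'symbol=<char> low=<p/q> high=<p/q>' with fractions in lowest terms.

Step 1: interval [0/1, 1/1), width = 1/1 - 0/1 = 1/1
  'd': [0/1 + 1/1*0/1, 0/1 + 1/1*1/4) = [0/1, 1/4)
  'c': [0/1 + 1/1*1/4, 0/1 + 1/1*5/8) = [1/4, 5/8) <- contains code 71/128
  'a': [0/1 + 1/1*5/8, 0/1 + 1/1*1/1) = [5/8, 1/1)
  emit 'c', narrow to [1/4, 5/8)
Step 2: interval [1/4, 5/8), width = 5/8 - 1/4 = 3/8
  'd': [1/4 + 3/8*0/1, 1/4 + 3/8*1/4) = [1/4, 11/32)
  'c': [1/4 + 3/8*1/4, 1/4 + 3/8*5/8) = [11/32, 31/64)
  'a': [1/4 + 3/8*5/8, 1/4 + 3/8*1/1) = [31/64, 5/8) <- contains code 71/128
  emit 'a', narrow to [31/64, 5/8)

Answer: symbol=c low=1/4 high=5/8
symbol=a low=31/64 high=5/8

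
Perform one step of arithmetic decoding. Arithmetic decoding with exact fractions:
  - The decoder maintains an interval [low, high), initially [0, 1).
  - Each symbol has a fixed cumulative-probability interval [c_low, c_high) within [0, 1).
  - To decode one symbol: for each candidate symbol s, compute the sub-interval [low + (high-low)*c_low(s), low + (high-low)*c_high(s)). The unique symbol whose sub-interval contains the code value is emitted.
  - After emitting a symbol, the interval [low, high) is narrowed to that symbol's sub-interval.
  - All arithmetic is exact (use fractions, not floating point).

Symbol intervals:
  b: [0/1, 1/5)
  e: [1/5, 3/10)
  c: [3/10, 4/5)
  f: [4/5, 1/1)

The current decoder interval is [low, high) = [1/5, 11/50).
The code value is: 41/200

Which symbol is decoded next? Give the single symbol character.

Interval width = high − low = 11/50 − 1/5 = 1/50
Scaled code = (code − low) / width = (41/200 − 1/5) / 1/50 = 1/4
  b: [0/1, 1/5) 
  e: [1/5, 3/10) ← scaled code falls here ✓
  c: [3/10, 4/5) 
  f: [4/5, 1/1) 

Answer: e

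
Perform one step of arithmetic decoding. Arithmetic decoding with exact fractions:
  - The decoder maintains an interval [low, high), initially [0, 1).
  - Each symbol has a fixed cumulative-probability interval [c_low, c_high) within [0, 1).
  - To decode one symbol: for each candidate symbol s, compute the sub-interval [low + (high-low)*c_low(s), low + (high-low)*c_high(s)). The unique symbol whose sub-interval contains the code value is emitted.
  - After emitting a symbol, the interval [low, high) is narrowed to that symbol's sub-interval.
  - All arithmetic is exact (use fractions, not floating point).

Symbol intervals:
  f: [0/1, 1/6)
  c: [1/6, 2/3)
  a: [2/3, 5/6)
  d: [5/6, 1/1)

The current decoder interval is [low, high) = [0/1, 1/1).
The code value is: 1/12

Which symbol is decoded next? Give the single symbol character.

Interval width = high − low = 1/1 − 0/1 = 1/1
Scaled code = (code − low) / width = (1/12 − 0/1) / 1/1 = 1/12
  f: [0/1, 1/6) ← scaled code falls here ✓
  c: [1/6, 2/3) 
  a: [2/3, 5/6) 
  d: [5/6, 1/1) 

Answer: f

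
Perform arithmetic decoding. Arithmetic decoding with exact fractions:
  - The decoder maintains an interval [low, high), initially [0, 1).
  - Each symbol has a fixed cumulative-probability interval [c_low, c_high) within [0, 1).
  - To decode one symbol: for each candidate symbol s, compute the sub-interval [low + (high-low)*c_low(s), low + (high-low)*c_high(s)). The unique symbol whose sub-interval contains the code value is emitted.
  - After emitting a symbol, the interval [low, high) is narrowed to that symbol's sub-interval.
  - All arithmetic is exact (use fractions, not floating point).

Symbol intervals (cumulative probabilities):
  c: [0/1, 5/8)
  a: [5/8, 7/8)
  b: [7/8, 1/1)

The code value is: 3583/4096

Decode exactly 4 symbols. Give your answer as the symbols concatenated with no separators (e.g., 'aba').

Step 1: interval [0/1, 1/1), width = 1/1 - 0/1 = 1/1
  'c': [0/1 + 1/1*0/1, 0/1 + 1/1*5/8) = [0/1, 5/8)
  'a': [0/1 + 1/1*5/8, 0/1 + 1/1*7/8) = [5/8, 7/8) <- contains code 3583/4096
  'b': [0/1 + 1/1*7/8, 0/1 + 1/1*1/1) = [7/8, 1/1)
  emit 'a', narrow to [5/8, 7/8)
Step 2: interval [5/8, 7/8), width = 7/8 - 5/8 = 1/4
  'c': [5/8 + 1/4*0/1, 5/8 + 1/4*5/8) = [5/8, 25/32)
  'a': [5/8 + 1/4*5/8, 5/8 + 1/4*7/8) = [25/32, 27/32)
  'b': [5/8 + 1/4*7/8, 5/8 + 1/4*1/1) = [27/32, 7/8) <- contains code 3583/4096
  emit 'b', narrow to [27/32, 7/8)
Step 3: interval [27/32, 7/8), width = 7/8 - 27/32 = 1/32
  'c': [27/32 + 1/32*0/1, 27/32 + 1/32*5/8) = [27/32, 221/256)
  'a': [27/32 + 1/32*5/8, 27/32 + 1/32*7/8) = [221/256, 223/256)
  'b': [27/32 + 1/32*7/8, 27/32 + 1/32*1/1) = [223/256, 7/8) <- contains code 3583/4096
  emit 'b', narrow to [223/256, 7/8)
Step 4: interval [223/256, 7/8), width = 7/8 - 223/256 = 1/256
  'c': [223/256 + 1/256*0/1, 223/256 + 1/256*5/8) = [223/256, 1789/2048)
  'a': [223/256 + 1/256*5/8, 223/256 + 1/256*7/8) = [1789/2048, 1791/2048)
  'b': [223/256 + 1/256*7/8, 223/256 + 1/256*1/1) = [1791/2048, 7/8) <- contains code 3583/4096
  emit 'b', narrow to [1791/2048, 7/8)

Answer: abbb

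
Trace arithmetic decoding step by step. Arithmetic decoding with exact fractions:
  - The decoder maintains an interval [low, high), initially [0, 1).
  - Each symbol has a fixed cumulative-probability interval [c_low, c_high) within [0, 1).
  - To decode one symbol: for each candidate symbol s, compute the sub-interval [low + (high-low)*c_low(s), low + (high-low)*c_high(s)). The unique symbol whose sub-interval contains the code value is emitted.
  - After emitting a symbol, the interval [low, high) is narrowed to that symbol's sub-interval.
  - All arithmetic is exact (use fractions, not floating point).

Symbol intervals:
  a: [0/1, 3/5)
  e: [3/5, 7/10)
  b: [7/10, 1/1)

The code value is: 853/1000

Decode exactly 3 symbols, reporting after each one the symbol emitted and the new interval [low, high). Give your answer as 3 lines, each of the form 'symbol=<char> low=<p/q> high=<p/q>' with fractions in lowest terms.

Step 1: interval [0/1, 1/1), width = 1/1 - 0/1 = 1/1
  'a': [0/1 + 1/1*0/1, 0/1 + 1/1*3/5) = [0/1, 3/5)
  'e': [0/1 + 1/1*3/5, 0/1 + 1/1*7/10) = [3/5, 7/10)
  'b': [0/1 + 1/1*7/10, 0/1 + 1/1*1/1) = [7/10, 1/1) <- contains code 853/1000
  emit 'b', narrow to [7/10, 1/1)
Step 2: interval [7/10, 1/1), width = 1/1 - 7/10 = 3/10
  'a': [7/10 + 3/10*0/1, 7/10 + 3/10*3/5) = [7/10, 22/25) <- contains code 853/1000
  'e': [7/10 + 3/10*3/5, 7/10 + 3/10*7/10) = [22/25, 91/100)
  'b': [7/10 + 3/10*7/10, 7/10 + 3/10*1/1) = [91/100, 1/1)
  emit 'a', narrow to [7/10, 22/25)
Step 3: interval [7/10, 22/25), width = 22/25 - 7/10 = 9/50
  'a': [7/10 + 9/50*0/1, 7/10 + 9/50*3/5) = [7/10, 101/125)
  'e': [7/10 + 9/50*3/5, 7/10 + 9/50*7/10) = [101/125, 413/500)
  'b': [7/10 + 9/50*7/10, 7/10 + 9/50*1/1) = [413/500, 22/25) <- contains code 853/1000
  emit 'b', narrow to [413/500, 22/25)

Answer: symbol=b low=7/10 high=1/1
symbol=a low=7/10 high=22/25
symbol=b low=413/500 high=22/25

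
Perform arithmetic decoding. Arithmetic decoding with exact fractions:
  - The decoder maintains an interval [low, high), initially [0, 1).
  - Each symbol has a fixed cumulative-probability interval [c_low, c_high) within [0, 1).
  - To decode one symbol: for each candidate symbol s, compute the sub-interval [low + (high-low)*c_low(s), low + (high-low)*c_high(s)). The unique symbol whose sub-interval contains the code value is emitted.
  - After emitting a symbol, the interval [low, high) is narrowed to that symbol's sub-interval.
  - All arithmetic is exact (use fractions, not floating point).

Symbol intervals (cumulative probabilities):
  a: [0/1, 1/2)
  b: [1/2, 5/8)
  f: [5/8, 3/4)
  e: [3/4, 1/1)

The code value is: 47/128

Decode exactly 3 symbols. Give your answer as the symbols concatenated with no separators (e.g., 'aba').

Answer: afe

Derivation:
Step 1: interval [0/1, 1/1), width = 1/1 - 0/1 = 1/1
  'a': [0/1 + 1/1*0/1, 0/1 + 1/1*1/2) = [0/1, 1/2) <- contains code 47/128
  'b': [0/1 + 1/1*1/2, 0/1 + 1/1*5/8) = [1/2, 5/8)
  'f': [0/1 + 1/1*5/8, 0/1 + 1/1*3/4) = [5/8, 3/4)
  'e': [0/1 + 1/1*3/4, 0/1 + 1/1*1/1) = [3/4, 1/1)
  emit 'a', narrow to [0/1, 1/2)
Step 2: interval [0/1, 1/2), width = 1/2 - 0/1 = 1/2
  'a': [0/1 + 1/2*0/1, 0/1 + 1/2*1/2) = [0/1, 1/4)
  'b': [0/1 + 1/2*1/2, 0/1 + 1/2*5/8) = [1/4, 5/16)
  'f': [0/1 + 1/2*5/8, 0/1 + 1/2*3/4) = [5/16, 3/8) <- contains code 47/128
  'e': [0/1 + 1/2*3/4, 0/1 + 1/2*1/1) = [3/8, 1/2)
  emit 'f', narrow to [5/16, 3/8)
Step 3: interval [5/16, 3/8), width = 3/8 - 5/16 = 1/16
  'a': [5/16 + 1/16*0/1, 5/16 + 1/16*1/2) = [5/16, 11/32)
  'b': [5/16 + 1/16*1/2, 5/16 + 1/16*5/8) = [11/32, 45/128)
  'f': [5/16 + 1/16*5/8, 5/16 + 1/16*3/4) = [45/128, 23/64)
  'e': [5/16 + 1/16*3/4, 5/16 + 1/16*1/1) = [23/64, 3/8) <- contains code 47/128
  emit 'e', narrow to [23/64, 3/8)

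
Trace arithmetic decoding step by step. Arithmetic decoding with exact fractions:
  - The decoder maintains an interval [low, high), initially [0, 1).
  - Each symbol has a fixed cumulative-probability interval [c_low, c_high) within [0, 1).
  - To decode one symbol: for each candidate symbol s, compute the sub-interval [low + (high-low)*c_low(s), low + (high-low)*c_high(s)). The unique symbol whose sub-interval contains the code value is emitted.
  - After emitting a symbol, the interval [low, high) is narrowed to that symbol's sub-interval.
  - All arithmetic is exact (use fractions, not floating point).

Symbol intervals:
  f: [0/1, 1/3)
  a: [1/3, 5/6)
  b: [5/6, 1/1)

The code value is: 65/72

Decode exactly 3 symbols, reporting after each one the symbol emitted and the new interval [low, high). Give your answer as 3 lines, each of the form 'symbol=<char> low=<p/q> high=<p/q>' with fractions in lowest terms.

Answer: symbol=b low=5/6 high=1/1
symbol=a low=8/9 high=35/36
symbol=f low=8/9 high=11/12

Derivation:
Step 1: interval [0/1, 1/1), width = 1/1 - 0/1 = 1/1
  'f': [0/1 + 1/1*0/1, 0/1 + 1/1*1/3) = [0/1, 1/3)
  'a': [0/1 + 1/1*1/3, 0/1 + 1/1*5/6) = [1/3, 5/6)
  'b': [0/1 + 1/1*5/6, 0/1 + 1/1*1/1) = [5/6, 1/1) <- contains code 65/72
  emit 'b', narrow to [5/6, 1/1)
Step 2: interval [5/6, 1/1), width = 1/1 - 5/6 = 1/6
  'f': [5/6 + 1/6*0/1, 5/6 + 1/6*1/3) = [5/6, 8/9)
  'a': [5/6 + 1/6*1/3, 5/6 + 1/6*5/6) = [8/9, 35/36) <- contains code 65/72
  'b': [5/6 + 1/6*5/6, 5/6 + 1/6*1/1) = [35/36, 1/1)
  emit 'a', narrow to [8/9, 35/36)
Step 3: interval [8/9, 35/36), width = 35/36 - 8/9 = 1/12
  'f': [8/9 + 1/12*0/1, 8/9 + 1/12*1/3) = [8/9, 11/12) <- contains code 65/72
  'a': [8/9 + 1/12*1/3, 8/9 + 1/12*5/6) = [11/12, 23/24)
  'b': [8/9 + 1/12*5/6, 8/9 + 1/12*1/1) = [23/24, 35/36)
  emit 'f', narrow to [8/9, 11/12)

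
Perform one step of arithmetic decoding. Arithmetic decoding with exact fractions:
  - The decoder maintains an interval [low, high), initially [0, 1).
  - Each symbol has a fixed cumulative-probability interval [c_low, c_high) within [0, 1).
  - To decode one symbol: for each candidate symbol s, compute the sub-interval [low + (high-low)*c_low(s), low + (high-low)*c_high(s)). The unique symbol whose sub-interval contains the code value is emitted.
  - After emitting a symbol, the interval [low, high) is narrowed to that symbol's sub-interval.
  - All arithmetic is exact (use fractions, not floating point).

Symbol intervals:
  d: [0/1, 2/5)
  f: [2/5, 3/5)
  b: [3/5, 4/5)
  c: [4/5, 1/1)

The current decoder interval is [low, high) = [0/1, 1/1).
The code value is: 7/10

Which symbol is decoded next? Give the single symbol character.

Answer: b

Derivation:
Interval width = high − low = 1/1 − 0/1 = 1/1
Scaled code = (code − low) / width = (7/10 − 0/1) / 1/1 = 7/10
  d: [0/1, 2/5) 
  f: [2/5, 3/5) 
  b: [3/5, 4/5) ← scaled code falls here ✓
  c: [4/5, 1/1) 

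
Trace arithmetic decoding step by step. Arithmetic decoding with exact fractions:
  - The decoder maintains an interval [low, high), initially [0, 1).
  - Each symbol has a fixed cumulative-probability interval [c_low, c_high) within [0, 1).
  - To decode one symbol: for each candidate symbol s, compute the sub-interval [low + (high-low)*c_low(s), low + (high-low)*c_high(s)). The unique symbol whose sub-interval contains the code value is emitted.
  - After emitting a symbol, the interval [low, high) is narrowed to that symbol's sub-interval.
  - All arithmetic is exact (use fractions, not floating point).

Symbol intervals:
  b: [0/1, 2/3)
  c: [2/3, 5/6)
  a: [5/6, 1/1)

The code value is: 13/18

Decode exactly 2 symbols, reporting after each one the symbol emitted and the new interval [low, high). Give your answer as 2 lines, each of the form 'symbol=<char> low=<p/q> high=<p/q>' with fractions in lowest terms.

Answer: symbol=c low=2/3 high=5/6
symbol=b low=2/3 high=7/9

Derivation:
Step 1: interval [0/1, 1/1), width = 1/1 - 0/1 = 1/1
  'b': [0/1 + 1/1*0/1, 0/1 + 1/1*2/3) = [0/1, 2/3)
  'c': [0/1 + 1/1*2/3, 0/1 + 1/1*5/6) = [2/3, 5/6) <- contains code 13/18
  'a': [0/1 + 1/1*5/6, 0/1 + 1/1*1/1) = [5/6, 1/1)
  emit 'c', narrow to [2/3, 5/6)
Step 2: interval [2/3, 5/6), width = 5/6 - 2/3 = 1/6
  'b': [2/3 + 1/6*0/1, 2/3 + 1/6*2/3) = [2/3, 7/9) <- contains code 13/18
  'c': [2/3 + 1/6*2/3, 2/3 + 1/6*5/6) = [7/9, 29/36)
  'a': [2/3 + 1/6*5/6, 2/3 + 1/6*1/1) = [29/36, 5/6)
  emit 'b', narrow to [2/3, 7/9)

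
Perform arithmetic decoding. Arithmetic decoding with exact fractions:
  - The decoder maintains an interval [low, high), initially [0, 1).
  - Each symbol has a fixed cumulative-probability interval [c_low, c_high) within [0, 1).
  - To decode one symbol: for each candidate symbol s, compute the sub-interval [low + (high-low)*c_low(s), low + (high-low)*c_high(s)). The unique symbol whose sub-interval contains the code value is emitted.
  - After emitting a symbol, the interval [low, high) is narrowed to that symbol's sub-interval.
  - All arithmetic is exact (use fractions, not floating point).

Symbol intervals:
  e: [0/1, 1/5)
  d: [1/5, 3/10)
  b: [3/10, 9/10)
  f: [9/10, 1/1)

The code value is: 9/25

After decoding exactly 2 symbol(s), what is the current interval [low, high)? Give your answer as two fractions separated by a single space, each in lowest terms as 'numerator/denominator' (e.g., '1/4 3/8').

Answer: 3/10 21/50

Derivation:
Step 1: interval [0/1, 1/1), width = 1/1 - 0/1 = 1/1
  'e': [0/1 + 1/1*0/1, 0/1 + 1/1*1/5) = [0/1, 1/5)
  'd': [0/1 + 1/1*1/5, 0/1 + 1/1*3/10) = [1/5, 3/10)
  'b': [0/1 + 1/1*3/10, 0/1 + 1/1*9/10) = [3/10, 9/10) <- contains code 9/25
  'f': [0/1 + 1/1*9/10, 0/1 + 1/1*1/1) = [9/10, 1/1)
  emit 'b', narrow to [3/10, 9/10)
Step 2: interval [3/10, 9/10), width = 9/10 - 3/10 = 3/5
  'e': [3/10 + 3/5*0/1, 3/10 + 3/5*1/5) = [3/10, 21/50) <- contains code 9/25
  'd': [3/10 + 3/5*1/5, 3/10 + 3/5*3/10) = [21/50, 12/25)
  'b': [3/10 + 3/5*3/10, 3/10 + 3/5*9/10) = [12/25, 21/25)
  'f': [3/10 + 3/5*9/10, 3/10 + 3/5*1/1) = [21/25, 9/10)
  emit 'e', narrow to [3/10, 21/50)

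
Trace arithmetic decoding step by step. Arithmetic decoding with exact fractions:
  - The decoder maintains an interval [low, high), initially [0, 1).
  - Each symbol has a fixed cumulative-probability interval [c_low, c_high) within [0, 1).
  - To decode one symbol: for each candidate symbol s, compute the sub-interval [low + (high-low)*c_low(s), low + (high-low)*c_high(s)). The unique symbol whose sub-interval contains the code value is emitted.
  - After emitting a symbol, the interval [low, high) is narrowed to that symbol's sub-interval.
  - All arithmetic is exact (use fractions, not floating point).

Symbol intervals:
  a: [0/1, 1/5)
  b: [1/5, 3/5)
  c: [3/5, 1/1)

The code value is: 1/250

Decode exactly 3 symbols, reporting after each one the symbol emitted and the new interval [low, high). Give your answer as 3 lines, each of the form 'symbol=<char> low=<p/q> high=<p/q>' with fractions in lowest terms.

Step 1: interval [0/1, 1/1), width = 1/1 - 0/1 = 1/1
  'a': [0/1 + 1/1*0/1, 0/1 + 1/1*1/5) = [0/1, 1/5) <- contains code 1/250
  'b': [0/1 + 1/1*1/5, 0/1 + 1/1*3/5) = [1/5, 3/5)
  'c': [0/1 + 1/1*3/5, 0/1 + 1/1*1/1) = [3/5, 1/1)
  emit 'a', narrow to [0/1, 1/5)
Step 2: interval [0/1, 1/5), width = 1/5 - 0/1 = 1/5
  'a': [0/1 + 1/5*0/1, 0/1 + 1/5*1/5) = [0/1, 1/25) <- contains code 1/250
  'b': [0/1 + 1/5*1/5, 0/1 + 1/5*3/5) = [1/25, 3/25)
  'c': [0/1 + 1/5*3/5, 0/1 + 1/5*1/1) = [3/25, 1/5)
  emit 'a', narrow to [0/1, 1/25)
Step 3: interval [0/1, 1/25), width = 1/25 - 0/1 = 1/25
  'a': [0/1 + 1/25*0/1, 0/1 + 1/25*1/5) = [0/1, 1/125) <- contains code 1/250
  'b': [0/1 + 1/25*1/5, 0/1 + 1/25*3/5) = [1/125, 3/125)
  'c': [0/1 + 1/25*3/5, 0/1 + 1/25*1/1) = [3/125, 1/25)
  emit 'a', narrow to [0/1, 1/125)

Answer: symbol=a low=0/1 high=1/5
symbol=a low=0/1 high=1/25
symbol=a low=0/1 high=1/125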